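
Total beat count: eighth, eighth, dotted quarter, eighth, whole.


Working:
Beat values:
  eighth = 0.5 beats
  eighth = 0.5 beats
  dotted quarter = 1.5 beats
  eighth = 0.5 beats
  whole = 4 beats
Sum = 0.5 + 0.5 + 1.5 + 0.5 + 4
= 7 beats


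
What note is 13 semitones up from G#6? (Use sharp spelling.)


G#6: chromatic position 8 in octave 6 → absolute = 6×12 + 8 = 80
Transpose up 13: 80 + 13 = 93
93 = 7×12 + 9 → A in octave 7
Result = A7


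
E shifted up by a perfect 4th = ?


Solution.
perfect 4th: 4 letter names, 5 semitones
Letter: E + 3 → A
Pitch: E + 5 semitones, spelled as an A → A
= A


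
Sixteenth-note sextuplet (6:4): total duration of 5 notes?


Working:
Sextuplet: 6 notes occupy the space of 4 sixteenth notes
Space = 4 × 1/4 = 1 beat
Each sextuplet note = 1 / 6 = 1/6 beats
5 notes = 5 × 1/6 = 5/6
= 5/6 beats


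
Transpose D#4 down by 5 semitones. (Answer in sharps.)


Working:
D#4: chromatic position 3 in octave 4 → absolute = 4×12 + 3 = 51
Transpose down 5: 51 - 5 = 46
46 = 3×12 + 10 → A# in octave 3
Result = A#3


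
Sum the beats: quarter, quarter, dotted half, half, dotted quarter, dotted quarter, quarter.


Working:
Beat values:
  quarter = 1 beat
  quarter = 1 beat
  dotted half = 3 beats
  half = 2 beats
  dotted quarter = 1.5 beats
  dotted quarter = 1.5 beats
  quarter = 1 beat
Sum = 1 + 1 + 3 + 2 + 1.5 + 1.5 + 1
= 11 beats


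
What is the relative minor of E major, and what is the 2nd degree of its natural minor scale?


Step by step:
The relative minor shares the major's key signature and starts on its 6th degree
6th degree = a major 6th above the tonic; a major 6th above E is C#
→ relative minor of E major is C# minor
C# natural minor scale: C# D# E F# G# A B
= C# minor; 2nd degree = D#


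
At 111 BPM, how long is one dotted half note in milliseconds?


Solution.
One quarter-note beat = 60000 / BPM = 60000 / 111 ms
Dotted half note = 3 × quarter note
Duration = 3 × 60000 / 111 = 180000 / 111
= 1621.6 ms


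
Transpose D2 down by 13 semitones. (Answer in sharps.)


D2: chromatic position 2 in octave 2 → absolute = 2×12 + 2 = 26
Transpose down 13: 26 - 13 = 13
13 = 1×12 + 1 → C# in octave 1
Result = C#1


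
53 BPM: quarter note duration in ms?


Step by step:
One quarter-note beat = 60000 / BPM = 60000 / 53 ms
Duration = 60000 / 53
= 1132.1 ms


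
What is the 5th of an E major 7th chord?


Major 7th chord = root + major 3rd + perfect 5th + major 7th
Seventh chords stack in thirds, so the letter names are E-G-B-D
Root: E
Major 3rd above E: G#
Perfect 5th above E: B
Major 7th above E: D#
The 5th = B


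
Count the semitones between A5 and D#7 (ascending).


Absolute semitone position = octave×12 + chromatic position
A5: 5×12 + 9 = 69
D#7: 7×12 + 3 = 87
Difference = 87 - 69 = 18
= 18 semitones


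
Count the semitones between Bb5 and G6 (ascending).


Reasoning:
Absolute semitone position = octave×12 + chromatic position
Bb5: 5×12 + 10 = 70
G6: 6×12 + 7 = 79
Difference = 79 - 70 = 9
= 9 semitones


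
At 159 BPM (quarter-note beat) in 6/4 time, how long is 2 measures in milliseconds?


Let's work it out.
Quarter-note beat duration = 60000 / 159 ms
Beats per measure (6/4) = 6
One measure = 6 × 60000 / 159 = 360000 / 159 ms
2 measures = 2 × 360000 / 159 = 720000 / 159
= 4528.3 ms


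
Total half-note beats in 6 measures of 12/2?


Working:
Time signature 12/2: the bottom number 2 means the half note gets one count
The top number 12 means 12 half-note beats per measure
Total = 12 × 6 measures
= 72 half-note beats


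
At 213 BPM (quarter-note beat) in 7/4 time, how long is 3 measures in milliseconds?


Step by step:
Quarter-note beat duration = 60000 / 213 ms
Beats per measure (7/4) = 7
One measure = 7 × 60000 / 213 = 420000 / 213 ms
3 measures = 3 × 420000 / 213 = 1260000 / 213
= 5915.5 ms


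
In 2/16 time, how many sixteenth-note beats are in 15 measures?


Step by step:
Time signature 2/16: the bottom number 16 means the sixteenth note gets one count
The top number 2 means 2 sixteenth-note beats per measure
Total = 2 × 15 measures
= 30 sixteenth-note beats


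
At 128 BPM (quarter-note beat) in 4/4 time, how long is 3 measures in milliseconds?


Working:
Quarter-note beat duration = 60000 / 128 ms
Beats per measure (4/4) = 4
One measure = 4 × 60000 / 128 = 240000 / 128 ms
3 measures = 3 × 240000 / 128 = 720000 / 128
= 5625.0 ms


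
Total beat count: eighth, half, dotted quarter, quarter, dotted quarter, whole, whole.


Reasoning:
Beat values:
  eighth = 0.5 beats
  half = 2 beats
  dotted quarter = 1.5 beats
  quarter = 1 beat
  dotted quarter = 1.5 beats
  whole = 4 beats
  whole = 4 beats
Sum = 0.5 + 2 + 1.5 + 1 + 1.5 + 4 + 4
= 14.5 beats


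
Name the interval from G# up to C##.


Reasoning:
Letter names: G → C spans 4 letter names → a 4th
Semitones: G# → C## = 6 half-steps
A 4th of 6 semitones is an augmented 4th
= augmented 4th


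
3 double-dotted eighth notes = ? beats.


Base eighth note = 1/2 beats
Dot 1 adds half the previous value: +1/4
Dot 2 adds half the previous value: +1/8
One double-dotted eighth = 1/2 + 1/4 + 1/8 = 7/8
3 of them = 3 × 7/8 = 21/8
= 21/8 beats


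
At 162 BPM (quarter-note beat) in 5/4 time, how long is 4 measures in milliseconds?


Working:
Quarter-note beat duration = 60000 / 162 ms
Beats per measure (5/4) = 5
One measure = 5 × 60000 / 162 = 300000 / 162 ms
4 measures = 4 × 300000 / 162 = 1200000 / 162
= 7407.4 ms


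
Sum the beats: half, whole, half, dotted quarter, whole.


Step by step:
Beat values:
  half = 2 beats
  whole = 4 beats
  half = 2 beats
  dotted quarter = 1.5 beats
  whole = 4 beats
Sum = 2 + 4 + 2 + 1.5 + 4
= 13.5 beats


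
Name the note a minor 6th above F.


A 6th spans 6 letter names, so from F we land on D
A minor 6th = 8 semitones above F
Spell D at that pitch: Db
= Db


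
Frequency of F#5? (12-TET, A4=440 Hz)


f = 440 × 2^(n/12) where n = semitones from A4
F#5: 9 semitones from A4
f = 440 × 2^(9/12)
f = 739.99 Hz


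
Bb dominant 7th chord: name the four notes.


Step by step:
Dominant 7th chord = root + major 3rd + perfect 5th + minor 7th
Seventh chords stack in thirds, so the letter names are B-D-F-A
Root: Bb
Major 3rd above Bb: D
Perfect 5th above Bb: F
Minor 7th above Bb: Ab
Chord = Bb D F Ab


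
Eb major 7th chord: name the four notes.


Solution.
Major 7th chord = root + major 3rd + perfect 5th + major 7th
Seventh chords stack in thirds, so the letter names are E-G-B-D
Root: Eb
Major 3rd above Eb: G
Perfect 5th above Eb: Bb
Major 7th above Eb: D
Chord = Eb G Bb D


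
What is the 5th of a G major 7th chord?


Major 7th chord = root + major 3rd + perfect 5th + major 7th
Seventh chords stack in thirds, so the letter names are G-B-D-F
Root: G
Major 3rd above G: B
Perfect 5th above G: D
Major 7th above G: F#
The 5th = D


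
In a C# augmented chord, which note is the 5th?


Solution.
Augmented triad = root + major 3rd (4 semitones) + augmented 5th (8 semitones)
A triad on C# stacks thirds, so the chord tones use letter names C-E-G
Root: C#
Major 3rd above C#: E#
Augmented 5th above C#: G##
The 5th = G##


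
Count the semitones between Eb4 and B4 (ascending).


Working:
Absolute semitone position = octave×12 + chromatic position
Eb4: 4×12 + 3 = 51
B4: 4×12 + 11 = 59
Difference = 59 - 51 = 8
= 8 semitones


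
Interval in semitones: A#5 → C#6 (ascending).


Absolute semitone position = octave×12 + chromatic position
A#5: 5×12 + 10 = 70
C#6: 6×12 + 1 = 73
Difference = 73 - 70 = 3
= 3 semitones


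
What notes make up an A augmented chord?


Step by step:
Augmented triad = root + major 3rd (4 semitones) + augmented 5th (8 semitones)
A triad on A stacks thirds, so the chord tones use letter names A-C-E
Root: A
Major 3rd above A: C#
Augmented 5th above A: E#
Chord = A C# E#


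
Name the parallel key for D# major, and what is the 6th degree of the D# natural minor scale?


Let's work it out.
Parallel keys share the same tonic but differ in mode
D# major → parallel is D# minor
D# natural minor scale: D# E# F# G# A# B C#
= D# minor; 6th degree = B


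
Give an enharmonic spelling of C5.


Let's work it out.
Enharmonic notes sound the same pitch but are spelled with different letter names
C and B# name the same pitch class
Octave numbers change at C, so C5 = B#4
= B#4


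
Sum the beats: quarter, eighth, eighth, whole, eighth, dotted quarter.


Solution.
Beat values:
  quarter = 1 beat
  eighth = 0.5 beats
  eighth = 0.5 beats
  whole = 4 beats
  eighth = 0.5 beats
  dotted quarter = 1.5 beats
Sum = 1 + 0.5 + 0.5 + 4 + 0.5 + 1.5
= 8 beats


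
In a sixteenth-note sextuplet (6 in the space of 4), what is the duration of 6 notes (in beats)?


Sextuplet: 6 notes occupy the space of 4 sixteenth notes
Space = 4 × 1/4 = 1 beat
Each sextuplet note = 1 / 6 = 1/6 beats
6 notes = 6 × 1/6 = 1
= 1 beat


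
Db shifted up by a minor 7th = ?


Working:
minor 7th: 7 letter names, 10 semitones
Letter: D + 6 → C
Pitch: Db + 10 semitones, spelled as a C → Cb
= Cb


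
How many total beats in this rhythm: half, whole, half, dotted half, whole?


Solution.
Beat values:
  half = 2 beats
  whole = 4 beats
  half = 2 beats
  dotted half = 3 beats
  whole = 4 beats
Sum = 2 + 4 + 2 + 3 + 4
= 15 beats


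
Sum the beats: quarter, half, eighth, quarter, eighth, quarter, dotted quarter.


Beat values:
  quarter = 1 beat
  half = 2 beats
  eighth = 0.5 beats
  quarter = 1 beat
  eighth = 0.5 beats
  quarter = 1 beat
  dotted quarter = 1.5 beats
Sum = 1 + 2 + 0.5 + 1 + 0.5 + 1 + 1.5
= 7.5 beats


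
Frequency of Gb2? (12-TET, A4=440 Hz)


Step by step:
f = 440 × 2^(n/12) where n = semitones from A4
Gb2: -27 semitones from A4
f = 440 × 2^(-27/12)
f = 92.50 Hz


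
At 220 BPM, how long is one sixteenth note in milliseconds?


Solution.
One quarter-note beat = 60000 / BPM = 60000 / 220 ms
Sixteenth note = 1/4 × quarter note
Duration = 1/4 × 60000 / 220 = 15000 / 220
= 68.2 ms


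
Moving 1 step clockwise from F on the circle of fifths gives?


Each clockwise step on the circle of fifths moves up a perfect 5th
From F: F → C
= C


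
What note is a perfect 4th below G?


A 4th spans 4 letter names, so from G we land on D
A perfect 4th = 5 semitones below G
Spell D at that pitch: D
= D


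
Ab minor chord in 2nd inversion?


Root position: Ab Cb Eb
2nd inversion: move root and 3rd up an octave
Bass note: Eb
Notes (bottom to top) = Eb Ab Cb


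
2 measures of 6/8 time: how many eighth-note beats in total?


Working:
Time signature 6/8: the bottom number 8 means the eighth note gets one count
The top number 6 means 6 eighth-note beats per measure
Total = 6 × 2 measures
= 12 eighth-note beats


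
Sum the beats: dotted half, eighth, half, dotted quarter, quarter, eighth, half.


Let's work it out.
Beat values:
  dotted half = 3 beats
  eighth = 0.5 beats
  half = 2 beats
  dotted quarter = 1.5 beats
  quarter = 1 beat
  eighth = 0.5 beats
  half = 2 beats
Sum = 3 + 0.5 + 2 + 1.5 + 1 + 0.5 + 2
= 10.5 beats


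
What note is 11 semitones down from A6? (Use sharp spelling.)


Solution.
A6: chromatic position 9 in octave 6 → absolute = 6×12 + 9 = 81
Transpose down 11: 81 - 11 = 70
70 = 5×12 + 10 → A# in octave 5
Result = A#5


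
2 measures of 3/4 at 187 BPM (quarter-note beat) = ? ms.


Step by step:
Quarter-note beat duration = 60000 / 187 ms
Beats per measure (3/4) = 3
One measure = 3 × 60000 / 187 = 180000 / 187 ms
2 measures = 2 × 180000 / 187 = 360000 / 187
= 1925.1 ms


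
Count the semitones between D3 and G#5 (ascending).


Working:
Absolute semitone position = octave×12 + chromatic position
D3: 3×12 + 2 = 38
G#5: 5×12 + 8 = 68
Difference = 68 - 38 = 30
= 30 semitones


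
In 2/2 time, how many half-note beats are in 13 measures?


Step by step:
Time signature 2/2: the bottom number 2 means the half note gets one count
The top number 2 means 2 half-note beats per measure
Total = 2 × 13 measures
= 26 half-note beats


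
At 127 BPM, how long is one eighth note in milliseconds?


One quarter-note beat = 60000 / BPM = 60000 / 127 ms
Eighth note = 1/2 × quarter note
Duration = 1/2 × 60000 / 127 = 30000 / 127
= 236.2 ms


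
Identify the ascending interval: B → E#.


Step by step:
Letter names: B → E spans 4 letter names → a 4th
Semitones: B → E# = 6 half-steps
A 4th of 6 semitones is an augmented 4th
= augmented 4th


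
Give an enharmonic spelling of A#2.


Enharmonic notes sound the same pitch but are spelled with different letter names
A# and Bb name the same pitch class
= Bb2


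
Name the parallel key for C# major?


Reasoning:
Parallel keys share the same tonic but differ in mode
C# major → parallel is C# minor
= C# minor


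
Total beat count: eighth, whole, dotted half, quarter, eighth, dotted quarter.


Solution.
Beat values:
  eighth = 0.5 beats
  whole = 4 beats
  dotted half = 3 beats
  quarter = 1 beat
  eighth = 0.5 beats
  dotted quarter = 1.5 beats
Sum = 0.5 + 4 + 3 + 1 + 0.5 + 1.5
= 10.5 beats


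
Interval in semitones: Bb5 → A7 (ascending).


Absolute semitone position = octave×12 + chromatic position
Bb5: 5×12 + 10 = 70
A7: 7×12 + 9 = 93
Difference = 93 - 70 = 23
= 23 semitones


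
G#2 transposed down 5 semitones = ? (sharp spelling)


Working:
G#2: chromatic position 8 in octave 2 → absolute = 2×12 + 8 = 32
Transpose down 5: 32 - 5 = 27
27 = 2×12 + 3 → D# in octave 2
Result = D#2


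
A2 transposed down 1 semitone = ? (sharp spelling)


A2: chromatic position 9 in octave 2 → absolute = 2×12 + 9 = 33
Transpose down 1: 33 - 1 = 32
32 = 2×12 + 8 → G# in octave 2
Result = G#2


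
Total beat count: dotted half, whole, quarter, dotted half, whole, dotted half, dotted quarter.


Step by step:
Beat values:
  dotted half = 3 beats
  whole = 4 beats
  quarter = 1 beat
  dotted half = 3 beats
  whole = 4 beats
  dotted half = 3 beats
  dotted quarter = 1.5 beats
Sum = 3 + 4 + 1 + 3 + 4 + 3 + 1.5
= 19.5 beats


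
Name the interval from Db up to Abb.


Letter names: D → A spans 5 letter names → a 5th
Semitones: Db → Abb = 6 half-steps
A 5th of 6 semitones is a diminished 5th
= diminished 5th


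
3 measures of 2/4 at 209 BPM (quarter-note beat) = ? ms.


Quarter-note beat duration = 60000 / 209 ms
Beats per measure (2/4) = 2
One measure = 2 × 60000 / 209 = 120000 / 209 ms
3 measures = 3 × 120000 / 209 = 360000 / 209
= 1722.5 ms


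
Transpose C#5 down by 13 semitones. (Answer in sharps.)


Let's work it out.
C#5: chromatic position 1 in octave 5 → absolute = 5×12 + 1 = 61
Transpose down 13: 61 - 13 = 48
48 = 4×12 + 0 → C in octave 4
Result = C4


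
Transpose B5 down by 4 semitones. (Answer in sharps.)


Step by step:
B5: chromatic position 11 in octave 5 → absolute = 5×12 + 11 = 71
Transpose down 4: 71 - 4 = 67
67 = 5×12 + 7 → G in octave 5
Result = G5


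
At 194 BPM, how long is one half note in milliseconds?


Working:
One quarter-note beat = 60000 / BPM = 60000 / 194 ms
Half note = 2 × quarter note
Duration = 2 × 60000 / 194 = 120000 / 194
= 618.6 ms


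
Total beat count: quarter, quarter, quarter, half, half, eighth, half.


Step by step:
Beat values:
  quarter = 1 beat
  quarter = 1 beat
  quarter = 1 beat
  half = 2 beats
  half = 2 beats
  eighth = 0.5 beats
  half = 2 beats
Sum = 1 + 1 + 1 + 2 + 2 + 0.5 + 2
= 9.5 beats


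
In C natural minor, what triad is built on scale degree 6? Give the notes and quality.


Step by step:
C natural minor scale: C D Eb F G Ab Bb
Diatonic triad on degree 6 stacks scale notes 6, 1, 3: Ab C Eb
Ab→C = 4 semitones; Ab→Eb = 7 semitones → major triad
= Ab C Eb (major)


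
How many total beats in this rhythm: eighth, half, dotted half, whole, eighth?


Beat values:
  eighth = 0.5 beats
  half = 2 beats
  dotted half = 3 beats
  whole = 4 beats
  eighth = 0.5 beats
Sum = 0.5 + 2 + 3 + 4 + 0.5
= 10 beats


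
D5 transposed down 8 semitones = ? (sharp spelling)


Reasoning:
D5: chromatic position 2 in octave 5 → absolute = 5×12 + 2 = 62
Transpose down 8: 62 - 8 = 54
54 = 4×12 + 6 → F# in octave 4
Result = F#4


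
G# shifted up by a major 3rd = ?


Reasoning:
major 3rd: 3 letter names, 4 semitones
Letter: G + 2 → B
Pitch: G# + 4 semitones, spelled as a B → B#
= B#


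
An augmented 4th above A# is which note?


Working:
A 4th spans 4 letter names, so from A we land on D
An augmented 4th = 6 semitones above A#
Spell D at that pitch: D##
= D##


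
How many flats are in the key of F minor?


Solution.
Flat minor keys: A(0), D(1), G(2), C(3), F(4), Bb(5), Eb(6), Ab(7)
F minor has 4 flats
Order of flats: Bb Eb Ab Db Gb Cb Fb → first 4: Bb, Eb, Ab, Db
= 4 flats


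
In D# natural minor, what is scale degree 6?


Working:
Natural minor scale pattern: W-H-W-W-H-W-W (2-1-2-2-1-2-2 semitones)
Starting from D#:
  D# + 2 semitones → E#
  E# + 1 semitone → F#
  F# + 2 semitones → G#
  G# + 2 semitones → A#
  A# + 1 semitone → B
  B + 2 semitones → C#
  C# + 2 semitones → D#
Scale: D# E# F# G# A# B C#
Degree 6 = B


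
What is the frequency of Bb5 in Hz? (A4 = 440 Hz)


Solution.
f = 440 × 2^(n/12) where n = semitones from A4
Bb5: 13 semitones from A4
f = 440 × 2^(13/12)
f = 932.33 Hz


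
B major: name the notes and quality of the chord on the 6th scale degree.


Let's work it out.
B major scale: B C# D# E F# G# A#
Diatonic triad on degree 6 stacks scale notes 6, 1, 3: G# B D#
G#→B = 3 semitones; G#→D# = 7 semitones → minor triad
= G# B D# (minor)


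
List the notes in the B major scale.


Major scale pattern: W-W-H-W-W-W-H (2-2-1-2-2-2-1 semitones)
Starting from B:
  B + 2 semitones → C#
  C# + 2 semitones → D#
  D# + 1 semitone → E
  E + 2 semitones → F#
  F# + 2 semitones → G#
  G# + 2 semitones → A#
  A# + 1 semitone → B
Scale = B C# D# E F# G# A#


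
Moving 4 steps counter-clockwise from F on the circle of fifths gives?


Reasoning:
Each counter-clockwise step moves down a perfect 5th (= up a perfect 4th)
From F: F → Bb → Eb → Ab → Db
= Db


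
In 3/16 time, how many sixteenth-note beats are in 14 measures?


Time signature 3/16: the bottom number 16 means the sixteenth note gets one count
The top number 3 means 3 sixteenth-note beats per measure
Total = 3 × 14 measures
= 42 sixteenth-note beats


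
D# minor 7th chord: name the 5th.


Reasoning:
Minor 7th chord = root + minor 3rd + perfect 5th + minor 7th
Seventh chords stack in thirds, so the letter names are D-F-A-C
Root: D#
Minor 3rd above D#: F#
Perfect 5th above D#: A#
Minor 7th above D#: C#
The 5th = A#


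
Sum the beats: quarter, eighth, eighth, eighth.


Let's work it out.
Beat values:
  quarter = 1 beat
  eighth = 0.5 beats
  eighth = 0.5 beats
  eighth = 0.5 beats
Sum = 1 + 0.5 + 0.5 + 0.5
= 2.5 beats


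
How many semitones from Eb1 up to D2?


Absolute semitone position = octave×12 + chromatic position
Eb1: 1×12 + 3 = 15
D2: 2×12 + 2 = 26
Difference = 26 - 15 = 11
= 11 semitones


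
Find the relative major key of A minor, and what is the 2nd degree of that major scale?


Let's work it out.
The relative major shares the key signature and is a minor 3rd above the minor tonic
A minor 3rd above A is C
→ relative major of A minor is C major
C major scale: C D E F G A B
= C major; 2nd degree = D


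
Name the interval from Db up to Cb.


Working:
Letter names: D → C spans 7 letter names → a 7th
Semitones: Db → Cb = 10 half-steps
A 7th of 10 semitones is a minor 7th
= minor 7th


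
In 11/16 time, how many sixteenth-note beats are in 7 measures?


Solution.
Time signature 11/16: the bottom number 16 means the sixteenth note gets one count
The top number 11 means 11 sixteenth-note beats per measure
Total = 11 × 7 measures
= 77 sixteenth-note beats


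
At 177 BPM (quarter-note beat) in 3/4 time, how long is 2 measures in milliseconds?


Quarter-note beat duration = 60000 / 177 ms
Beats per measure (3/4) = 3
One measure = 3 × 60000 / 177 = 180000 / 177 ms
2 measures = 2 × 180000 / 177 = 360000 / 177
= 2033.9 ms


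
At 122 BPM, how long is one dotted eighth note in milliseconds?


Let's work it out.
One quarter-note beat = 60000 / BPM = 60000 / 122 ms
Dotted eighth note = 3/4 × quarter note
Duration = 3/4 × 60000 / 122 = 45000 / 122
= 368.9 ms


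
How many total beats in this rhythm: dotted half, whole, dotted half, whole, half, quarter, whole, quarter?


Step by step:
Beat values:
  dotted half = 3 beats
  whole = 4 beats
  dotted half = 3 beats
  whole = 4 beats
  half = 2 beats
  quarter = 1 beat
  whole = 4 beats
  quarter = 1 beat
Sum = 3 + 4 + 3 + 4 + 2 + 1 + 4 + 1
= 22 beats


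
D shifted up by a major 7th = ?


major 7th: 7 letter names, 11 semitones
Letter: D + 6 → C
Pitch: D + 11 semitones, spelled as a C → C#
= C#


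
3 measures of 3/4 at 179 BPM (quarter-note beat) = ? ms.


Let's work it out.
Quarter-note beat duration = 60000 / 179 ms
Beats per measure (3/4) = 3
One measure = 3 × 60000 / 179 = 180000 / 179 ms
3 measures = 3 × 180000 / 179 = 540000 / 179
= 3016.8 ms


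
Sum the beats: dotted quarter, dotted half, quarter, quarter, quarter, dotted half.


Step by step:
Beat values:
  dotted quarter = 1.5 beats
  dotted half = 3 beats
  quarter = 1 beat
  quarter = 1 beat
  quarter = 1 beat
  dotted half = 3 beats
Sum = 1.5 + 3 + 1 + 1 + 1 + 3
= 10.5 beats


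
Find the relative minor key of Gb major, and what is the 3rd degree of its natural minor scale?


Let's work it out.
The relative minor shares the major's key signature and starts on its 6th degree
6th degree = a major 6th above the tonic; a major 6th above Gb is Eb
→ relative minor of Gb major is Eb minor
Eb natural minor scale: Eb F Gb Ab Bb Cb Db
= Eb minor; 3rd degree = Gb


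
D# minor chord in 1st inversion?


Root position: D# F# A#
1st inversion: move root up an octave
Bass note: F#
Notes (bottom to top) = F# A# D#


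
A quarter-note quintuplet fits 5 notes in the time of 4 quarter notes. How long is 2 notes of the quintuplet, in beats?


Step by step:
Quintuplet: 5 notes occupy the space of 4 quarter notes
Space = 4 × 1 = 4 beats
Each quintuplet note = 4 / 5 = 4/5 beats
2 notes = 2 × 4/5 = 8/5
= 8/5 beats


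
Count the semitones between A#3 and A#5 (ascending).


Working:
Absolute semitone position = octave×12 + chromatic position
A#3: 3×12 + 10 = 46
A#5: 5×12 + 10 = 70
Difference = 70 - 46 = 24
= 24 semitones


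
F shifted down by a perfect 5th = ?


Working:
perfect 5th: 5 letter names, 7 semitones
Letter: F - 4 → B
Pitch: F - 7 semitones, spelled as a B → Bb
= Bb


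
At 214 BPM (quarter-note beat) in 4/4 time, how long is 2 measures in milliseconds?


Reasoning:
Quarter-note beat duration = 60000 / 214 ms
Beats per measure (4/4) = 4
One measure = 4 × 60000 / 214 = 240000 / 214 ms
2 measures = 2 × 240000 / 214 = 480000 / 214
= 2243.0 ms


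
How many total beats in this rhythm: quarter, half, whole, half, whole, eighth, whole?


Beat values:
  quarter = 1 beat
  half = 2 beats
  whole = 4 beats
  half = 2 beats
  whole = 4 beats
  eighth = 0.5 beats
  whole = 4 beats
Sum = 1 + 2 + 4 + 2 + 4 + 0.5 + 4
= 17.5 beats


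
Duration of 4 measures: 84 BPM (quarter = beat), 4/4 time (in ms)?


Step by step:
Quarter-note beat duration = 60000 / 84 ms
Beats per measure (4/4) = 4
One measure = 4 × 60000 / 84 = 240000 / 84 ms
4 measures = 4 × 240000 / 84 = 960000 / 84
= 11428.6 ms


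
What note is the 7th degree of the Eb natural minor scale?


Working:
Natural minor scale pattern: W-H-W-W-H-W-W (2-1-2-2-1-2-2 semitones)
Starting from Eb:
  Eb + 2 semitones → F
  F + 1 semitone → Gb
  Gb + 2 semitones → Ab
  Ab + 2 semitones → Bb
  Bb + 1 semitone → Cb
  Cb + 2 semitones → Db
  Db + 2 semitones → Eb
Scale: Eb F Gb Ab Bb Cb Db
Degree 7 = Db


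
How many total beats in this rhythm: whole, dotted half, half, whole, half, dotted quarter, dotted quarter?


Working:
Beat values:
  whole = 4 beats
  dotted half = 3 beats
  half = 2 beats
  whole = 4 beats
  half = 2 beats
  dotted quarter = 1.5 beats
  dotted quarter = 1.5 beats
Sum = 4 + 3 + 2 + 4 + 2 + 1.5 + 1.5
= 18 beats


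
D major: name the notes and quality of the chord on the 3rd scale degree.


Let's work it out.
D major scale: D E F# G A B C#
Diatonic triad on degree 3 stacks scale notes 3, 5, 7: F# A C#
F#→A = 3 semitones; F#→C# = 7 semitones → minor triad
= F# A C# (minor)


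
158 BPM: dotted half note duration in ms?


Reasoning:
One quarter-note beat = 60000 / BPM = 60000 / 158 ms
Dotted half note = 3 × quarter note
Duration = 3 × 60000 / 158 = 180000 / 158
= 1139.2 ms


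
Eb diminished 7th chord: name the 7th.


Working:
Diminished 7th chord = root + minor 3rd + diminished 5th + diminished 7th
Seventh chords stack in thirds, so the letter names are E-G-B-D
Root: Eb
Minor 3rd above Eb: Gb
Diminished 5th above Eb: Bbb
Diminished 7th above Eb: Dbb
The 7th = Dbb


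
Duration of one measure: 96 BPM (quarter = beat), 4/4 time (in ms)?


Quarter-note beat duration = 60000 / 96 ms
Beats per measure (4/4) = 4
One measure = 4 × 60000 / 96 = 240000 / 96 ms
= 2500.0 ms


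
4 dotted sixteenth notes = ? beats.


Let's work it out.
Base sixteenth note = 1/4 beats
Dot 1 adds half the previous value: +1/8
One dotted sixteenth = 1/4 + 1/8 = 3/8
4 of them = 4 × 3/8 = 3/2
= 3/2 beats


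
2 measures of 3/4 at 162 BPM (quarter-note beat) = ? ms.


Working:
Quarter-note beat duration = 60000 / 162 ms
Beats per measure (3/4) = 3
One measure = 3 × 60000 / 162 = 180000 / 162 ms
2 measures = 2 × 180000 / 162 = 360000 / 162
= 2222.2 ms


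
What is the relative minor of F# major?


Solution.
The relative minor shares the major's key signature and starts on its 6th degree
6th degree = a major 6th above the tonic; a major 6th above F# is D#
→ relative minor of F# major is D# minor
= D# minor


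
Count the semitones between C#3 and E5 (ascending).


Reasoning:
Absolute semitone position = octave×12 + chromatic position
C#3: 3×12 + 1 = 37
E5: 5×12 + 4 = 64
Difference = 64 - 37 = 27
= 27 semitones


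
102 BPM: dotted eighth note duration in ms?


Reasoning:
One quarter-note beat = 60000 / BPM = 60000 / 102 ms
Dotted eighth note = 3/4 × quarter note
Duration = 3/4 × 60000 / 102 = 45000 / 102
= 441.2 ms


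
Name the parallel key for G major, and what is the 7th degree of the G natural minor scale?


Parallel keys share the same tonic but differ in mode
G major → parallel is G minor
G natural minor scale: G A Bb C D Eb F
= G minor; 7th degree = F


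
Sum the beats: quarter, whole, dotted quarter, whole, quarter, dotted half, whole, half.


Beat values:
  quarter = 1 beat
  whole = 4 beats
  dotted quarter = 1.5 beats
  whole = 4 beats
  quarter = 1 beat
  dotted half = 3 beats
  whole = 4 beats
  half = 2 beats
Sum = 1 + 4 + 1.5 + 4 + 1 + 3 + 4 + 2
= 20.5 beats


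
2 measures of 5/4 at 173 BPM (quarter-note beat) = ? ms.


Quarter-note beat duration = 60000 / 173 ms
Beats per measure (5/4) = 5
One measure = 5 × 60000 / 173 = 300000 / 173 ms
2 measures = 2 × 300000 / 173 = 600000 / 173
= 3468.2 ms


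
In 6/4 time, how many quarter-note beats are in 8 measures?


Time signature 6/4: the bottom number 4 means the quarter note gets one count
The top number 6 means 6 quarter-note beats per measure
Total = 6 × 8 measures
= 48 quarter-note beats


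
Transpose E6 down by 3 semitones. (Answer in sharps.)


Reasoning:
E6: chromatic position 4 in octave 6 → absolute = 6×12 + 4 = 76
Transpose down 3: 76 - 3 = 73
73 = 6×12 + 1 → C# in octave 6
Result = C#6


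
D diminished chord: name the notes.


Let's work it out.
Diminished triad = root + minor 3rd (3 semitones) + diminished 5th (6 semitones)
A triad on D stacks thirds, so the chord tones use letter names D-F-A
Root: D
Minor 3rd above D: F
Diminished 5th above D: Ab
Chord = D F Ab


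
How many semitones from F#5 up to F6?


Reasoning:
Absolute semitone position = octave×12 + chromatic position
F#5: 5×12 + 6 = 66
F6: 6×12 + 5 = 77
Difference = 77 - 66 = 11
= 11 semitones


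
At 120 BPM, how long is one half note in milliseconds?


One quarter-note beat = 60000 / BPM = 60000 / 120 ms
Half note = 2 × quarter note
Duration = 2 × 60000 / 120 = 120000 / 120
= 1000.0 ms


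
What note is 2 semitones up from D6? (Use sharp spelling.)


Working:
D6: chromatic position 2 in octave 6 → absolute = 6×12 + 2 = 74
Transpose up 2: 74 + 2 = 76
76 = 6×12 + 4 → E in octave 6
Result = E6


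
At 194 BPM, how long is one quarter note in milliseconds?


Step by step:
One quarter-note beat = 60000 / BPM = 60000 / 194 ms
Duration = 60000 / 194
= 309.3 ms


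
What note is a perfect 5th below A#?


Working:
A 5th spans 5 letter names, so from A we land on D
A perfect 5th = 7 semitones below A#
Spell D at that pitch: D#
= D#


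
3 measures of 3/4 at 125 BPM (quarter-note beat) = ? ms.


Reasoning:
Quarter-note beat duration = 60000 / 125 ms
Beats per measure (3/4) = 3
One measure = 3 × 60000 / 125 = 180000 / 125 ms
3 measures = 3 × 180000 / 125 = 540000 / 125
= 4320.0 ms


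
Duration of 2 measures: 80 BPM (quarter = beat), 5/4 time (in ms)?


Step by step:
Quarter-note beat duration = 60000 / 80 ms
Beats per measure (5/4) = 5
One measure = 5 × 60000 / 80 = 300000 / 80 ms
2 measures = 2 × 300000 / 80 = 600000 / 80
= 7500.0 ms


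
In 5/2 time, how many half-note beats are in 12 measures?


Working:
Time signature 5/2: the bottom number 2 means the half note gets one count
The top number 5 means 5 half-note beats per measure
Total = 5 × 12 measures
= 60 half-note beats


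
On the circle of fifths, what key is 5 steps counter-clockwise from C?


Working:
Each counter-clockwise step moves down a perfect 5th (= up a perfect 4th)
From C: C → F → Bb → Eb → Ab → Db
= Db


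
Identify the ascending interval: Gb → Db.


Let's work it out.
Letter names: G → D spans 5 letter names → a 5th
Semitones: Gb → Db = 7 half-steps
A 5th of 7 semitones is a perfect 5th
= perfect 5th


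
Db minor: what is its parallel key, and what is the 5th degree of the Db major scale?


Parallel keys share the same tonic but differ in mode
Db minor → parallel is Db major
Db major scale: Db Eb F Gb Ab Bb C
= Db major; 5th degree = Ab


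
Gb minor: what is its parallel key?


Let's work it out.
Parallel keys share the same tonic but differ in mode
Gb minor → parallel is Gb major
= Gb major


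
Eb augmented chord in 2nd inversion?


Let's work it out.
Root position: Eb G B
2nd inversion: move root and 3rd up an octave
Bass note: B
Notes (bottom to top) = B Eb G


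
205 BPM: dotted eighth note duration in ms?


One quarter-note beat = 60000 / BPM = 60000 / 205 ms
Dotted eighth note = 3/4 × quarter note
Duration = 3/4 × 60000 / 205 = 45000 / 205
= 219.5 ms


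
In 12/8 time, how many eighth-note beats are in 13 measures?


Reasoning:
Time signature 12/8: the bottom number 8 means the eighth note gets one count
The top number 12 means 12 eighth-note beats per measure
Total = 12 × 13 measures
= 156 eighth-note beats


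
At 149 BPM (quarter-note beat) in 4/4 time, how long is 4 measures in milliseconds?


Working:
Quarter-note beat duration = 60000 / 149 ms
Beats per measure (4/4) = 4
One measure = 4 × 60000 / 149 = 240000 / 149 ms
4 measures = 4 × 240000 / 149 = 960000 / 149
= 6443.0 ms


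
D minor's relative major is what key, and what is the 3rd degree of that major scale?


Solution.
The relative major shares the key signature and is a minor 3rd above the minor tonic
A minor 3rd above D is F
→ relative major of D minor is F major
F major scale: F G A Bb C D E
= F major; 3rd degree = A


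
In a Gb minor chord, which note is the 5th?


Working:
Minor triad = root + minor 3rd (3 semitones) + perfect 5th (7 semitones)
A triad on Gb stacks thirds, so the chord tones use letter names G-B-D
Root: Gb
Minor 3rd above Gb: Bbb
Perfect 5th above Gb: Db
The 5th = Db


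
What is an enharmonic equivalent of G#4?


Enharmonic notes sound the same pitch but are spelled with different letter names
G# and Ab name the same pitch class
= Ab4


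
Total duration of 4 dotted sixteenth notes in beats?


Let's work it out.
Base sixteenth note = 1/4 beats
Dot 1 adds half the previous value: +1/8
One dotted sixteenth = 1/4 + 1/8 = 3/8
4 of them = 4 × 3/8 = 3/2
= 3/2 beats


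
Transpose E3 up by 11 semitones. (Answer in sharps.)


E3: chromatic position 4 in octave 3 → absolute = 3×12 + 4 = 40
Transpose up 11: 40 + 11 = 51
51 = 4×12 + 3 → D# in octave 4
Result = D#4


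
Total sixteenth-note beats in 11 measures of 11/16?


Working:
Time signature 11/16: the bottom number 16 means the sixteenth note gets one count
The top number 11 means 11 sixteenth-note beats per measure
Total = 11 × 11 measures
= 121 sixteenth-note beats


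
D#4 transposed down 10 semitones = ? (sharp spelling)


Step by step:
D#4: chromatic position 3 in octave 4 → absolute = 4×12 + 3 = 51
Transpose down 10: 51 - 10 = 41
41 = 3×12 + 5 → F in octave 3
Result = F3


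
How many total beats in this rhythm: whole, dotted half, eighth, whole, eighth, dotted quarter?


Beat values:
  whole = 4 beats
  dotted half = 3 beats
  eighth = 0.5 beats
  whole = 4 beats
  eighth = 0.5 beats
  dotted quarter = 1.5 beats
Sum = 4 + 3 + 0.5 + 4 + 0.5 + 1.5
= 13.5 beats


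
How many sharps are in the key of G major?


Reasoning:
Sharp major keys follow the circle of fifths: C(0), G(1), D(2), A(3), E(4), B(5), F#(6), C#(7)
G major has 1 sharp
Order of sharps: F# C# G# D# A# E# B# → first 1: F#
= 1 sharp


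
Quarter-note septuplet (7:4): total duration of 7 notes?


Solution.
Septuplet: 7 notes occupy the space of 4 quarter notes
Space = 4 × 1 = 4 beats
Each septuplet note = 4 / 7 = 4/7 beats
7 notes = 7 × 4/7 = 4
= 4 beats


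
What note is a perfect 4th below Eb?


A 4th spans 4 letter names, so from E we land on B
A perfect 4th = 5 semitones below Eb
Spell B at that pitch: Bb
= Bb


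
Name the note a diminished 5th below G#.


A 5th spans 5 letter names, so from G we land on C
A diminished 5th = 6 semitones below G#
Spell C at that pitch: C##
= C##


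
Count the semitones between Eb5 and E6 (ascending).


Absolute semitone position = octave×12 + chromatic position
Eb5: 5×12 + 3 = 63
E6: 6×12 + 4 = 76
Difference = 76 - 63 = 13
= 13 semitones


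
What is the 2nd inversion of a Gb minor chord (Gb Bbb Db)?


Reasoning:
Root position: Gb Bbb Db
2nd inversion: move root and 3rd up an octave
Bass note: Db
Notes (bottom to top) = Db Gb Bbb


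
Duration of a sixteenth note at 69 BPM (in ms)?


Working:
One quarter-note beat = 60000 / BPM = 60000 / 69 ms
Sixteenth note = 1/4 × quarter note
Duration = 1/4 × 60000 / 69 = 15000 / 69
= 217.4 ms


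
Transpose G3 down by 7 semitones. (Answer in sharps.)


Reasoning:
G3: chromatic position 7 in octave 3 → absolute = 3×12 + 7 = 43
Transpose down 7: 43 - 7 = 36
36 = 3×12 + 0 → C in octave 3
Result = C3


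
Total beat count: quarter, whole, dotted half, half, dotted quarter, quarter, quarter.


Reasoning:
Beat values:
  quarter = 1 beat
  whole = 4 beats
  dotted half = 3 beats
  half = 2 beats
  dotted quarter = 1.5 beats
  quarter = 1 beat
  quarter = 1 beat
Sum = 1 + 4 + 3 + 2 + 1.5 + 1 + 1
= 13.5 beats


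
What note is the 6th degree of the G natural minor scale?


Solution.
Natural minor scale pattern: W-H-W-W-H-W-W (2-1-2-2-1-2-2 semitones)
Starting from G:
  G + 2 semitones → A
  A + 1 semitone → Bb
  Bb + 2 semitones → C
  C + 2 semitones → D
  D + 1 semitone → Eb
  Eb + 2 semitones → F
  F + 2 semitones → G
Scale: G A Bb C D Eb F
Degree 6 = Eb


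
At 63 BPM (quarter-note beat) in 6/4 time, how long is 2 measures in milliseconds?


Working:
Quarter-note beat duration = 60000 / 63 ms
Beats per measure (6/4) = 6
One measure = 6 × 60000 / 63 = 360000 / 63 ms
2 measures = 2 × 360000 / 63 = 720000 / 63
= 11428.6 ms


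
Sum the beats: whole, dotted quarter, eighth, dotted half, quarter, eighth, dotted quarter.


Let's work it out.
Beat values:
  whole = 4 beats
  dotted quarter = 1.5 beats
  eighth = 0.5 beats
  dotted half = 3 beats
  quarter = 1 beat
  eighth = 0.5 beats
  dotted quarter = 1.5 beats
Sum = 4 + 1.5 + 0.5 + 3 + 1 + 0.5 + 1.5
= 12 beats


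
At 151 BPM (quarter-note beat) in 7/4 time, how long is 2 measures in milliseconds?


Step by step:
Quarter-note beat duration = 60000 / 151 ms
Beats per measure (7/4) = 7
One measure = 7 × 60000 / 151 = 420000 / 151 ms
2 measures = 2 × 420000 / 151 = 840000 / 151
= 5562.9 ms


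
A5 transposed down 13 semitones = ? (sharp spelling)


A5: chromatic position 9 in octave 5 → absolute = 5×12 + 9 = 69
Transpose down 13: 69 - 13 = 56
56 = 4×12 + 8 → G# in octave 4
Result = G#4


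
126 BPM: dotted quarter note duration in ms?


One quarter-note beat = 60000 / BPM = 60000 / 126 ms
Dotted quarter note = 3/2 × quarter note
Duration = 3/2 × 60000 / 126 = 90000 / 126
= 714.3 ms


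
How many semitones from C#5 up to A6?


Let's work it out.
Absolute semitone position = octave×12 + chromatic position
C#5: 5×12 + 1 = 61
A6: 6×12 + 9 = 81
Difference = 81 - 61 = 20
= 20 semitones


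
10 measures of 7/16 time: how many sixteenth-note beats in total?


Step by step:
Time signature 7/16: the bottom number 16 means the sixteenth note gets one count
The top number 7 means 7 sixteenth-note beats per measure
Total = 7 × 10 measures
= 70 sixteenth-note beats


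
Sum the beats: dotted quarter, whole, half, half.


Working:
Beat values:
  dotted quarter = 1.5 beats
  whole = 4 beats
  half = 2 beats
  half = 2 beats
Sum = 1.5 + 4 + 2 + 2
= 9.5 beats


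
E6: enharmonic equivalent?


Enharmonic notes sound the same pitch but are spelled with different letter names
E and Fb name the same pitch class
= Fb6


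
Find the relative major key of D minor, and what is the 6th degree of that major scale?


Let's work it out.
The relative major shares the key signature and is a minor 3rd above the minor tonic
A minor 3rd above D is F
→ relative major of D minor is F major
F major scale: F G A Bb C D E
= F major; 6th degree = D


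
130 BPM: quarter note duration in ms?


Reasoning:
One quarter-note beat = 60000 / BPM = 60000 / 130 ms
Duration = 60000 / 130
= 461.5 ms


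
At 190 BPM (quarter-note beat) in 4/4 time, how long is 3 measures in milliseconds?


Quarter-note beat duration = 60000 / 190 ms
Beats per measure (4/4) = 4
One measure = 4 × 60000 / 190 = 240000 / 190 ms
3 measures = 3 × 240000 / 190 = 720000 / 190
= 3789.5 ms


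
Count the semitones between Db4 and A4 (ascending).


Working:
Absolute semitone position = octave×12 + chromatic position
Db4: 4×12 + 1 = 49
A4: 4×12 + 9 = 57
Difference = 57 - 49 = 8
= 8 semitones


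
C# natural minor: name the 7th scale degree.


Solution.
Natural minor scale pattern: W-H-W-W-H-W-W (2-1-2-2-1-2-2 semitones)
Starting from C#:
  C# + 2 semitones → D#
  D# + 1 semitone → E
  E + 2 semitones → F#
  F# + 2 semitones → G#
  G# + 1 semitone → A
  A + 2 semitones → B
  B + 2 semitones → C#
Scale: C# D# E F# G# A B
Degree 7 = B


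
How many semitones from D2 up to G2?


Step by step:
Absolute semitone position = octave×12 + chromatic position
D2: 2×12 + 2 = 26
G2: 2×12 + 7 = 31
Difference = 31 - 26 = 5
= 5 semitones
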